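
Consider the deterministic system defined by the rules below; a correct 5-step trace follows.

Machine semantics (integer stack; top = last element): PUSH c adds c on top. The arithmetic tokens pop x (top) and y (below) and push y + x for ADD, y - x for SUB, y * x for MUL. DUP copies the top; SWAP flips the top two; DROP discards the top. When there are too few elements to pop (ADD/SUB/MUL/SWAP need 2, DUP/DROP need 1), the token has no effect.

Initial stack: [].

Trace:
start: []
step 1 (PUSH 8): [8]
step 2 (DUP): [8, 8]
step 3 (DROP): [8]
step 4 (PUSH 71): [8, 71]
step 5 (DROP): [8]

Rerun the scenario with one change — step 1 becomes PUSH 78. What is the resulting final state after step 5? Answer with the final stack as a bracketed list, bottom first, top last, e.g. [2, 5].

(re-executing from step 1 with the substitution; state before step 1: [])
step 1 (PUSH 78): [78]
step 2 (DUP): [78, 78]
step 3 (DROP): [78]
step 4 (PUSH 71): [78, 71]
step 5 (DROP): [78]

[78]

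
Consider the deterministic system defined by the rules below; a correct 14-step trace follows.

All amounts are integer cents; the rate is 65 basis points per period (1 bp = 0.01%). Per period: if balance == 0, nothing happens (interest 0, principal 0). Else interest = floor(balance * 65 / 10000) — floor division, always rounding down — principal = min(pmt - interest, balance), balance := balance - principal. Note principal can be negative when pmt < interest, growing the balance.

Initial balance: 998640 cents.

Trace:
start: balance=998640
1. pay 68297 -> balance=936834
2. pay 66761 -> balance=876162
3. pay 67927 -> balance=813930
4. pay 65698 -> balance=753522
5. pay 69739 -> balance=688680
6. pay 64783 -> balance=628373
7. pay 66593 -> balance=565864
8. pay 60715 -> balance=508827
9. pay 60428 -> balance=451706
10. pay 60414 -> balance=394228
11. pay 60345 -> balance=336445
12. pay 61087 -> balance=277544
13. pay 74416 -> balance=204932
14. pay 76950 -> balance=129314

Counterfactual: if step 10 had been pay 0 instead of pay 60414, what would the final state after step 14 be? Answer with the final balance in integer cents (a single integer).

191314

(re-executing from step 10 with the substitution; state before step 10: balance=451706)
10. pay 0 -> balance=454642
11. pay 60345 -> balance=397252
12. pay 61087 -> balance=338747
13. pay 74416 -> balance=266532
14. pay 76950 -> balance=191314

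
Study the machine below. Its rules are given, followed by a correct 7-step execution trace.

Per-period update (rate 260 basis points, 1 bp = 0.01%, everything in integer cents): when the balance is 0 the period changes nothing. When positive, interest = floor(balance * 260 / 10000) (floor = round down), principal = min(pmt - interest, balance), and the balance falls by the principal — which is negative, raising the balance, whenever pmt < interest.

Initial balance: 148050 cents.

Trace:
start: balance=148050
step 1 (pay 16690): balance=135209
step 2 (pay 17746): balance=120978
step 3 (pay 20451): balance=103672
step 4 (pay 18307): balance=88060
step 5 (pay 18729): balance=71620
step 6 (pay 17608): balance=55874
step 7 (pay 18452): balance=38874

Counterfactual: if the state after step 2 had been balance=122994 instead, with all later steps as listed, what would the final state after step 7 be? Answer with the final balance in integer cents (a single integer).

41165

state after step 2 := balance=122994
step 3 (pay 20451): balance=105740
step 4 (pay 18307): balance=90182
step 5 (pay 18729): balance=73797
step 6 (pay 17608): balance=58107
step 7 (pay 18452): balance=41165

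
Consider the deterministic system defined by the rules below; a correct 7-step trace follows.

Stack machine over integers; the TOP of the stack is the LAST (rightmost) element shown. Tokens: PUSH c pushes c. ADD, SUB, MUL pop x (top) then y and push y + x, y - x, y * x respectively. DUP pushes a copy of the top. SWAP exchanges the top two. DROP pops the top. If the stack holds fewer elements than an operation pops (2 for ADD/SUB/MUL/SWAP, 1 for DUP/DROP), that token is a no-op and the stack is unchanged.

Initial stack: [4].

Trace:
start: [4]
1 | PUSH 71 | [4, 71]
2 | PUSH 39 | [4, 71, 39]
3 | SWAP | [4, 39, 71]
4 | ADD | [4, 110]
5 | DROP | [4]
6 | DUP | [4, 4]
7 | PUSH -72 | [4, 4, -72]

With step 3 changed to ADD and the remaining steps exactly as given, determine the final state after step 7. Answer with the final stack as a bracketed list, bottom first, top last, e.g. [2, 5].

(re-executing from step 3 with the substitution; state before step 3: [4, 71, 39])
3 | ADD | [4, 110]
4 | ADD | [114]
5 | DROP | []
6 | DUP | []
7 | PUSH -72 | [-72]

[-72]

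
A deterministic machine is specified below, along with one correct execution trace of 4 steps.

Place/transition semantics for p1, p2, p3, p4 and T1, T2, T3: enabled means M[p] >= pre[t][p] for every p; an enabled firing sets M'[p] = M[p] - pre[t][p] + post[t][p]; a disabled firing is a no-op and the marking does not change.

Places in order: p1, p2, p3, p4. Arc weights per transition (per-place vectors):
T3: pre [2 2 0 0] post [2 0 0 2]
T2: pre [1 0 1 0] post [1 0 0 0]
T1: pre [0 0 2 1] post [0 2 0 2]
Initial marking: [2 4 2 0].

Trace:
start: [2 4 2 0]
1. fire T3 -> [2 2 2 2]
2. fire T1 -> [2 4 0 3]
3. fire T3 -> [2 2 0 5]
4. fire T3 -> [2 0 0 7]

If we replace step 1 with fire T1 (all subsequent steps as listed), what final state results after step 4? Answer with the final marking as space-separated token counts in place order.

(re-executing from step 1 with the substitution; state before step 1: [2 4 2 0])
1. fire T1 -> [2 4 2 0]
2. fire T1 -> [2 4 2 0]
3. fire T3 -> [2 2 2 2]
4. fire T3 -> [2 0 2 4]

2 0 2 4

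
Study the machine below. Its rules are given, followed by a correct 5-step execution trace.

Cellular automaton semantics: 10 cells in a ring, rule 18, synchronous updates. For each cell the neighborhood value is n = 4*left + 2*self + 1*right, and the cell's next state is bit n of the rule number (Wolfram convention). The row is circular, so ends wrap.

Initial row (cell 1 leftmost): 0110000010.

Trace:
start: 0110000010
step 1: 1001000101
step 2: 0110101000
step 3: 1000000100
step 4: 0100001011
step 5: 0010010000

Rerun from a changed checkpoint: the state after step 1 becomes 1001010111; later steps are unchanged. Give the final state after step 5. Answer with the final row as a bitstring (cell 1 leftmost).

0000010010

state after step 1 := 1001010111
step 2: 0110000000
step 3: 1001000000
step 4: 0110100001
step 5: 0000010010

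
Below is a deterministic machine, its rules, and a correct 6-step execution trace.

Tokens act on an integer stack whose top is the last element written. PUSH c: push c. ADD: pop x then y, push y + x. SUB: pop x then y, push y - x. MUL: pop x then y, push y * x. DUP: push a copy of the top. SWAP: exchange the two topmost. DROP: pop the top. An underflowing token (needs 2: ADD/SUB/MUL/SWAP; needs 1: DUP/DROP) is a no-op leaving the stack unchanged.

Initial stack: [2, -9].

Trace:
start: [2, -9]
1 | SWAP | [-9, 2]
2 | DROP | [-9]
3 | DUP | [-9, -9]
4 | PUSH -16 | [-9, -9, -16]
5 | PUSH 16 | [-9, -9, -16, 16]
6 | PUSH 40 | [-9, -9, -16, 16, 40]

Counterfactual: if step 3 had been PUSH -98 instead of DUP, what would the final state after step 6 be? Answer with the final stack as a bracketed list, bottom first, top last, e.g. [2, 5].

(re-executing from step 3 with the substitution; state before step 3: [-9])
3 | PUSH -98 | [-9, -98]
4 | PUSH -16 | [-9, -98, -16]
5 | PUSH 16 | [-9, -98, -16, 16]
6 | PUSH 40 | [-9, -98, -16, 16, 40]

[-9, -98, -16, 16, 40]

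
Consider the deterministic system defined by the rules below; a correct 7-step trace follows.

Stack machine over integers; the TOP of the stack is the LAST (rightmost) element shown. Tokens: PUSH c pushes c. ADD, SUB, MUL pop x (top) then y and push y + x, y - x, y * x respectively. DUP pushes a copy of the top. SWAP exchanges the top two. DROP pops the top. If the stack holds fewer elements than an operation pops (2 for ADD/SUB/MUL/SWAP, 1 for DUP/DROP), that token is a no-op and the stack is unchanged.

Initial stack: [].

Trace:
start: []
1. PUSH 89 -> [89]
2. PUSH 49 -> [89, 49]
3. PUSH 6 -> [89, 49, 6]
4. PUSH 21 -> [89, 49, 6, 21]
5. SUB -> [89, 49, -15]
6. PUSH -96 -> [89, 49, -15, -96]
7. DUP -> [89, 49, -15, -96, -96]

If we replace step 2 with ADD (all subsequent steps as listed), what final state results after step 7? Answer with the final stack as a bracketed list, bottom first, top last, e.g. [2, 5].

(re-executing from step 2 with the substitution; state before step 2: [89])
2. ADD -> [89]
3. PUSH 6 -> [89, 6]
4. PUSH 21 -> [89, 6, 21]
5. SUB -> [89, -15]
6. PUSH -96 -> [89, -15, -96]
7. DUP -> [89, -15, -96, -96]

[89, -15, -96, -96]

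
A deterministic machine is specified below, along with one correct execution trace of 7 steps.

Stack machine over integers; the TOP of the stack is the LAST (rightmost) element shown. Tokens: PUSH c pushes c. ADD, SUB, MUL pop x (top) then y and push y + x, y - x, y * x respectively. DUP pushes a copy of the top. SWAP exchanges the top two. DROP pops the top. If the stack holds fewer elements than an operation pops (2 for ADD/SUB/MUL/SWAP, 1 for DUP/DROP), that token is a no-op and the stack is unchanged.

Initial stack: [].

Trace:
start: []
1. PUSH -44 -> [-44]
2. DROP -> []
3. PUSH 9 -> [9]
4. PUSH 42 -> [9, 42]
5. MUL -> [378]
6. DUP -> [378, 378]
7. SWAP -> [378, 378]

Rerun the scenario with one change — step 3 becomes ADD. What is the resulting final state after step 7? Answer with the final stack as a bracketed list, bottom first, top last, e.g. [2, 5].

(re-executing from step 3 with the substitution; state before step 3: [])
3. ADD -> []
4. PUSH 42 -> [42]
5. MUL -> [42]
6. DUP -> [42, 42]
7. SWAP -> [42, 42]

[42, 42]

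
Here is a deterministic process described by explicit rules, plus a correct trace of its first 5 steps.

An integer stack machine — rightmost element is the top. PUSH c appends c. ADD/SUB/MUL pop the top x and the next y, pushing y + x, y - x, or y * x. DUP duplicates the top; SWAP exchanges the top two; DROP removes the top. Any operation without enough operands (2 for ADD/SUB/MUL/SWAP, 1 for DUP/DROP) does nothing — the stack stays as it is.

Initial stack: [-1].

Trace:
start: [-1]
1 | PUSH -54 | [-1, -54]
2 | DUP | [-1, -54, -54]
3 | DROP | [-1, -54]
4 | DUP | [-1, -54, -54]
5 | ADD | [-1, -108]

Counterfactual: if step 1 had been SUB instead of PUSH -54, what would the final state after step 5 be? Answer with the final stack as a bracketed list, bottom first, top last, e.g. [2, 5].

[-2]

(re-executing from step 1 with the substitution; state before step 1: [-1])
1 | SUB | [-1]
2 | DUP | [-1, -1]
3 | DROP | [-1]
4 | DUP | [-1, -1]
5 | ADD | [-2]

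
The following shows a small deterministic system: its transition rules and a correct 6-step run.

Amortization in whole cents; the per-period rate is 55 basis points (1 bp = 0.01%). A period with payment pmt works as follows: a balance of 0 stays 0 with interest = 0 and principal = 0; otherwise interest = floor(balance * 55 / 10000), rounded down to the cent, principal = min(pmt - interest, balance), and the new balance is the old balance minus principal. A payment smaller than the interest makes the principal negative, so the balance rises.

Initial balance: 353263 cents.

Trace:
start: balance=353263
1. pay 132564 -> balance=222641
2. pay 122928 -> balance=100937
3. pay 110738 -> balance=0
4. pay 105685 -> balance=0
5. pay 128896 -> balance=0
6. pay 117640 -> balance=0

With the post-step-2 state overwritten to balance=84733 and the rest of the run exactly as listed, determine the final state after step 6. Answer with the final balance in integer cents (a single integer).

0

state after step 2 := balance=84733
3. pay 110738 -> balance=0
4. pay 105685 -> balance=0
5. pay 128896 -> balance=0
6. pay 117640 -> balance=0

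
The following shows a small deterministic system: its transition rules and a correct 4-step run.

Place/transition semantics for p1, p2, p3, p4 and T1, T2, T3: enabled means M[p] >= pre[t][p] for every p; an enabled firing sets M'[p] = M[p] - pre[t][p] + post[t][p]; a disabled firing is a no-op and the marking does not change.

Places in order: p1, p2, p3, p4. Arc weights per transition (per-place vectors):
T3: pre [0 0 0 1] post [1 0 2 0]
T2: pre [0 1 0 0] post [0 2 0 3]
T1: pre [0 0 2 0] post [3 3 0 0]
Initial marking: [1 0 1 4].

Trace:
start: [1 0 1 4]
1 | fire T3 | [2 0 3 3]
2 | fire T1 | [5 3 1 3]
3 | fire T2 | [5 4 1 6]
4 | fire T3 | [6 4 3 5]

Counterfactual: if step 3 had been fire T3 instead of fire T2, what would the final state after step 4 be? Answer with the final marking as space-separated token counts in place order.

(re-executing from step 3 with the substitution; state before step 3: [5 3 1 3])
3 | fire T3 | [6 3 3 2]
4 | fire T3 | [7 3 5 1]

7 3 5 1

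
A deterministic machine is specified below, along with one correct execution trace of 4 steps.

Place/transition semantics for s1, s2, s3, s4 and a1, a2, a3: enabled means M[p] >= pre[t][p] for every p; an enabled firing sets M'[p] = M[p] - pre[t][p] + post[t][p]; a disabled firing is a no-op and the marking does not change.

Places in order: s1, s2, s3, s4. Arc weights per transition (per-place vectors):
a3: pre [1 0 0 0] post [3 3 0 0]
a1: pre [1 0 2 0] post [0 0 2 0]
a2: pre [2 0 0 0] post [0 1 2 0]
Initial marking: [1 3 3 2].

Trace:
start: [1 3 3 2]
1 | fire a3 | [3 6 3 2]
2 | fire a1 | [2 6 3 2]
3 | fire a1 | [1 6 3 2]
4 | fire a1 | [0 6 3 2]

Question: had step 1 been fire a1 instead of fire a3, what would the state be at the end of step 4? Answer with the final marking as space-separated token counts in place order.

(re-executing from step 1 with the substitution; state before step 1: [1 3 3 2])
1 | fire a1 | [0 3 3 2]
2 | fire a1 | [0 3 3 2]
3 | fire a1 | [0 3 3 2]
4 | fire a1 | [0 3 3 2]

0 3 3 2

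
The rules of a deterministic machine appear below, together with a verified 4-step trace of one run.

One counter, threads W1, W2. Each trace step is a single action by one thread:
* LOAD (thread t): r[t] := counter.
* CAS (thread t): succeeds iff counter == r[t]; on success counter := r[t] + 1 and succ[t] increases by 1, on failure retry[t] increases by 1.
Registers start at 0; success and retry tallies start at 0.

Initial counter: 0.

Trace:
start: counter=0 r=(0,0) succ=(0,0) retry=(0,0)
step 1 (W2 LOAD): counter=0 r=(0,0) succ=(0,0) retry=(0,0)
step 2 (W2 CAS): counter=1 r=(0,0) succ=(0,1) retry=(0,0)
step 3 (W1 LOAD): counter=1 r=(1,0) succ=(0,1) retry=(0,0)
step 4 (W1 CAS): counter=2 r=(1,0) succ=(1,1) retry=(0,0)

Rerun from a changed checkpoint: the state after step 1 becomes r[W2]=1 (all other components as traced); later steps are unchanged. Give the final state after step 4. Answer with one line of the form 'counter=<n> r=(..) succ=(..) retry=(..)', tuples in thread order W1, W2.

counter=1 r=(0,1) succ=(1,0) retry=(0,1)

state after step 1 := counter=0 r=(0,1) succ=(0,0) retry=(0,0)
step 2 (W2 CAS): counter=0 r=(0,1) succ=(0,0) retry=(0,1)
step 3 (W1 LOAD): counter=0 r=(0,1) succ=(0,0) retry=(0,1)
step 4 (W1 CAS): counter=1 r=(0,1) succ=(1,0) retry=(0,1)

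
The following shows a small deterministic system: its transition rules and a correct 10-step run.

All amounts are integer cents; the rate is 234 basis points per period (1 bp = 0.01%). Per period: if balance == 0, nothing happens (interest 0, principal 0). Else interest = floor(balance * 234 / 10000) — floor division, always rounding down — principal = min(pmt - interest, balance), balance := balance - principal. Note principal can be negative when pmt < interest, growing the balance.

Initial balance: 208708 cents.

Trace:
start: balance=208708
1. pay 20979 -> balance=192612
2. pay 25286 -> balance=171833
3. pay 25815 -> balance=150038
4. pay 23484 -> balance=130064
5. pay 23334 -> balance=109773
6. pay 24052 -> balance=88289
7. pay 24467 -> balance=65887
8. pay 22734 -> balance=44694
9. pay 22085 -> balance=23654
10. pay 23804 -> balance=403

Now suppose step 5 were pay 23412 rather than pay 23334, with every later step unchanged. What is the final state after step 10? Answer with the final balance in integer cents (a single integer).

(re-executing from step 5 with the substitution; state before step 5: balance=130064)
5. pay 23412 -> balance=109695
6. pay 24052 -> balance=88209
7. pay 24467 -> balance=65806
8. pay 22734 -> balance=44611
9. pay 22085 -> balance=23569
10. pay 23804 -> balance=316

316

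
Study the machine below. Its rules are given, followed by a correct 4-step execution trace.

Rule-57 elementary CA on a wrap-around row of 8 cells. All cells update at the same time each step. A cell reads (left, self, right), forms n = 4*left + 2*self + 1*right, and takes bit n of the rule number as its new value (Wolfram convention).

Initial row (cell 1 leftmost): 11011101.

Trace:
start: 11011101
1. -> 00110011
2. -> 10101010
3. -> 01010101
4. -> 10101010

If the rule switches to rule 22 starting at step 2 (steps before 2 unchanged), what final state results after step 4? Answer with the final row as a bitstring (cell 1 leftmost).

11001100

(re-executing steps 2..4 under rule 22; state before step 2: 00110011)
2. -> 11001100
3. -> 00110011
4. -> 11001100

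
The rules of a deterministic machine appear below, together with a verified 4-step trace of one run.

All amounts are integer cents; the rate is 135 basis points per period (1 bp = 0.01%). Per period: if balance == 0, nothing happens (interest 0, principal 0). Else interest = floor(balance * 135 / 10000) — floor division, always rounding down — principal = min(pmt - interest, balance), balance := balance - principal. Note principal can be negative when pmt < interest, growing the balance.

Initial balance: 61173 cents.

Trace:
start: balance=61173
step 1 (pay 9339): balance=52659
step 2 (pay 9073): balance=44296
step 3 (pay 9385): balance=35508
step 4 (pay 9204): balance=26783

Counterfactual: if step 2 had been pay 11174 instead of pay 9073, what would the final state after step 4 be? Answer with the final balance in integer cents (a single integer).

(re-executing from step 2 with the substitution; state before step 2: balance=52659)
step 2 (pay 11174): balance=42195
step 3 (pay 9385): balance=33379
step 4 (pay 9204): balance=24625

24625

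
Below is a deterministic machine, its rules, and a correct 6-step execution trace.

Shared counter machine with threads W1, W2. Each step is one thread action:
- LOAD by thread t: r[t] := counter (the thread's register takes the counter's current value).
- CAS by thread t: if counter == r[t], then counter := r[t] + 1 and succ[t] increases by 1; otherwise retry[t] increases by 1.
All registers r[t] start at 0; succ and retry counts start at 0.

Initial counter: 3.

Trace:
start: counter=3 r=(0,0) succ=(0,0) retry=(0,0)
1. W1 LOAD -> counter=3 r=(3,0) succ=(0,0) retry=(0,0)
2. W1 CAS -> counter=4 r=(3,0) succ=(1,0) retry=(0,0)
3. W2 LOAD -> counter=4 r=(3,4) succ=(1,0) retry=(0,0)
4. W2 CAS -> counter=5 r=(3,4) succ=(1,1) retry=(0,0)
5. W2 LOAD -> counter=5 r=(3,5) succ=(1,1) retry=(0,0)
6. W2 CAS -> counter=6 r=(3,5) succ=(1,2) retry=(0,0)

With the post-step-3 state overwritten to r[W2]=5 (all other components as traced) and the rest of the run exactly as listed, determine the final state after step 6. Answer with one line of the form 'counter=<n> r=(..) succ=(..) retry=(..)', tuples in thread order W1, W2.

counter=5 r=(3,4) succ=(1,1) retry=(0,1)

state after step 3 := counter=4 r=(3,5) succ=(1,0) retry=(0,0)
4. W2 CAS -> counter=4 r=(3,5) succ=(1,0) retry=(0,1)
5. W2 LOAD -> counter=4 r=(3,4) succ=(1,0) retry=(0,1)
6. W2 CAS -> counter=5 r=(3,4) succ=(1,1) retry=(0,1)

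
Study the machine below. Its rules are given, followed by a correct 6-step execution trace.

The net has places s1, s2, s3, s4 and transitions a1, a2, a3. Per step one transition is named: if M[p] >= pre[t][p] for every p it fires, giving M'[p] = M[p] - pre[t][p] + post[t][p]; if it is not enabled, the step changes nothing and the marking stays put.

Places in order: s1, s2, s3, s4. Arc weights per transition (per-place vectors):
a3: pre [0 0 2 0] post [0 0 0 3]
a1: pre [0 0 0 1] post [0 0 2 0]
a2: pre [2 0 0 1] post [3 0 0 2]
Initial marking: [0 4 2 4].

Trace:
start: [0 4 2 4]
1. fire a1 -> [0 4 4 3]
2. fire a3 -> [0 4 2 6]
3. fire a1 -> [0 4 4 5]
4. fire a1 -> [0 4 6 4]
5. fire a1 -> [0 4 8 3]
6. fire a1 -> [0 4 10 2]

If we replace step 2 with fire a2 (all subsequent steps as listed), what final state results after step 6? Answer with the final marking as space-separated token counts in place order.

(re-executing from step 2 with the substitution; state before step 2: [0 4 4 3])
2. fire a2 -> [0 4 4 3]
3. fire a1 -> [0 4 6 2]
4. fire a1 -> [0 4 8 1]
5. fire a1 -> [0 4 10 0]
6. fire a1 -> [0 4 10 0]

0 4 10 0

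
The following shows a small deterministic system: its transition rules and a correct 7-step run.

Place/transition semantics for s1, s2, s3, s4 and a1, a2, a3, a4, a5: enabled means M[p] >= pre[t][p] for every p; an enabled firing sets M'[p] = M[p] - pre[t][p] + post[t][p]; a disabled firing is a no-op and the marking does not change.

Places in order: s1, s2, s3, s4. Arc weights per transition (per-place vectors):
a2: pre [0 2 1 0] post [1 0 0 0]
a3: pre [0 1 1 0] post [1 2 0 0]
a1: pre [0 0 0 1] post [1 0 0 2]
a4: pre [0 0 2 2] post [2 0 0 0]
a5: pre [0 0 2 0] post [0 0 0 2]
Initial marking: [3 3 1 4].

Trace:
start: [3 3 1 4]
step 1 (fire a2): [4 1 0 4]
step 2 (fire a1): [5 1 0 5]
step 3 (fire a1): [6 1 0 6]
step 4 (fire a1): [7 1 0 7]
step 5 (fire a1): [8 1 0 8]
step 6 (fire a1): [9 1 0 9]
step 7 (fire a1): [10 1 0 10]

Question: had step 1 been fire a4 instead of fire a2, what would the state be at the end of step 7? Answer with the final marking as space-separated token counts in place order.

(re-executing from step 1 with the substitution; state before step 1: [3 3 1 4])
step 1 (fire a4): [3 3 1 4]
step 2 (fire a1): [4 3 1 5]
step 3 (fire a1): [5 3 1 6]
step 4 (fire a1): [6 3 1 7]
step 5 (fire a1): [7 3 1 8]
step 6 (fire a1): [8 3 1 9]
step 7 (fire a1): [9 3 1 10]

9 3 1 10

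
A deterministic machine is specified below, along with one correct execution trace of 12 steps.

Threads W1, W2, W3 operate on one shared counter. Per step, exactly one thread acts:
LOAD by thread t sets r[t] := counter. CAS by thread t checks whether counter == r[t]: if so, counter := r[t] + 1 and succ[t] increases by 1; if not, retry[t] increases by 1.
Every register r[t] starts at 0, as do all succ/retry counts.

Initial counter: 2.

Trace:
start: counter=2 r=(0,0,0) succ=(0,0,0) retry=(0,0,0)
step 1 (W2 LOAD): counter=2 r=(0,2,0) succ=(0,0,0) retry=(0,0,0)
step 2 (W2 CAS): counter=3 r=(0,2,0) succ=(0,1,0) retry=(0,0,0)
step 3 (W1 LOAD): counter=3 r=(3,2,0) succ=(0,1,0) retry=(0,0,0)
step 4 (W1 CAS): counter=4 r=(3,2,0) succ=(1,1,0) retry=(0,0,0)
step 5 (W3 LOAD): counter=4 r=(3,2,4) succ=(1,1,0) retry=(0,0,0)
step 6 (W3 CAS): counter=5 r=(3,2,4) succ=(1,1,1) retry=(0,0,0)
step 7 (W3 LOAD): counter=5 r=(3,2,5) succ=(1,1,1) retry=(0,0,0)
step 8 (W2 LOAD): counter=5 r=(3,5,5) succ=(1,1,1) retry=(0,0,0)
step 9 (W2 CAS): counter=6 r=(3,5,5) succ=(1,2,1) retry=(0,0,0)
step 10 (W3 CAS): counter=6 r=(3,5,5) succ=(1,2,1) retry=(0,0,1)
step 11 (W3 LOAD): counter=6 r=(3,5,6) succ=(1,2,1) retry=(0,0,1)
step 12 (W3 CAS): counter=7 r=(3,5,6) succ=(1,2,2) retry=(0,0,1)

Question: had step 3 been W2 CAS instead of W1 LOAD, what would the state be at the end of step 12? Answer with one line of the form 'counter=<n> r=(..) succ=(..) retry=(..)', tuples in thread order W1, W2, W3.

(re-executing from step 3 with the substitution; state before step 3: counter=3 r=(0,2,0) succ=(0,1,0) retry=(0,0,0))
step 3 (W2 CAS): counter=3 r=(0,2,0) succ=(0,1,0) retry=(0,1,0)
step 4 (W1 CAS): counter=3 r=(0,2,0) succ=(0,1,0) retry=(1,1,0)
step 5 (W3 LOAD): counter=3 r=(0,2,3) succ=(0,1,0) retry=(1,1,0)
step 6 (W3 CAS): counter=4 r=(0,2,3) succ=(0,1,1) retry=(1,1,0)
step 7 (W3 LOAD): counter=4 r=(0,2,4) succ=(0,1,1) retry=(1,1,0)
step 8 (W2 LOAD): counter=4 r=(0,4,4) succ=(0,1,1) retry=(1,1,0)
step 9 (W2 CAS): counter=5 r=(0,4,4) succ=(0,2,1) retry=(1,1,0)
step 10 (W3 CAS): counter=5 r=(0,4,4) succ=(0,2,1) retry=(1,1,1)
step 11 (W3 LOAD): counter=5 r=(0,4,5) succ=(0,2,1) retry=(1,1,1)
step 12 (W3 CAS): counter=6 r=(0,4,5) succ=(0,2,2) retry=(1,1,1)

counter=6 r=(0,4,5) succ=(0,2,2) retry=(1,1,1)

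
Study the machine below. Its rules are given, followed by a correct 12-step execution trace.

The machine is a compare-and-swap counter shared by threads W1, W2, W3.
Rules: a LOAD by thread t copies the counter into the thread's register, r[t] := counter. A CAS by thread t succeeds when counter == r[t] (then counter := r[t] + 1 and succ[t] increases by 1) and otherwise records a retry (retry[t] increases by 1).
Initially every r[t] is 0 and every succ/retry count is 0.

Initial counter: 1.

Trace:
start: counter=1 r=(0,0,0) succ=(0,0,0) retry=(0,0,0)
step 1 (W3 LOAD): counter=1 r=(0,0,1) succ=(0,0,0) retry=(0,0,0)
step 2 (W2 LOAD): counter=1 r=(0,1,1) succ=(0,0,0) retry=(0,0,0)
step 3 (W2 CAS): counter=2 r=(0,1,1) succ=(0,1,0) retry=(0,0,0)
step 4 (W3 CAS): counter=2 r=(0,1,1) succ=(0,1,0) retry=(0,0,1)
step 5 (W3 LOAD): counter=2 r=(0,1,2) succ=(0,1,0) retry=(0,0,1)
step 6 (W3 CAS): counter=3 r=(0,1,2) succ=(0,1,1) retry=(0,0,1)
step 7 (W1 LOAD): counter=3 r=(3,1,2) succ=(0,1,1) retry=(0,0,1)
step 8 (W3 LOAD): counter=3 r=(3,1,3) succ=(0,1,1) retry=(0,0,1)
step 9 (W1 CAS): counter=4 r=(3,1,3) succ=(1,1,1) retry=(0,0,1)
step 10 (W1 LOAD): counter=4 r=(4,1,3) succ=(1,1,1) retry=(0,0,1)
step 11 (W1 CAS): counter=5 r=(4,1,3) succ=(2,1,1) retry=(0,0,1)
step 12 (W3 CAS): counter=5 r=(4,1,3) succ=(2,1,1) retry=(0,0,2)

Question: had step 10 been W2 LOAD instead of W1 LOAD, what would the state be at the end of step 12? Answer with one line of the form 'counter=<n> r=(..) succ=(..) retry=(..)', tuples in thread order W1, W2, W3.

(re-executing from step 10 with the substitution; state before step 10: counter=4 r=(3,1,3) succ=(1,1,1) retry=(0,0,1))
step 10 (W2 LOAD): counter=4 r=(3,4,3) succ=(1,1,1) retry=(0,0,1)
step 11 (W1 CAS): counter=4 r=(3,4,3) succ=(1,1,1) retry=(1,0,1)
step 12 (W3 CAS): counter=4 r=(3,4,3) succ=(1,1,1) retry=(1,0,2)

counter=4 r=(3,4,3) succ=(1,1,1) retry=(1,0,2)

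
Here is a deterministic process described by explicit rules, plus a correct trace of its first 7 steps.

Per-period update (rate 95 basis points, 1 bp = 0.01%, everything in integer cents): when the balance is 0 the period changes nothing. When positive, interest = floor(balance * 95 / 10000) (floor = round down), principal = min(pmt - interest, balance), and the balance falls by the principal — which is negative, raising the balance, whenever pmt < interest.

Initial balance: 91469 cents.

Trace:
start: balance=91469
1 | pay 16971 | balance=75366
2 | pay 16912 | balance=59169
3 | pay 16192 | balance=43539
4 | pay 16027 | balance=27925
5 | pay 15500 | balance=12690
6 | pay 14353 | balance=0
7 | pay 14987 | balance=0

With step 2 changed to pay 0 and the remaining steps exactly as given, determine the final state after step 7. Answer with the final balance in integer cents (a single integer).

(re-executing from step 2 with the substitution; state before step 2: balance=75366)
2 | pay 0 | balance=76081
3 | pay 16192 | balance=60611
4 | pay 16027 | balance=45159
5 | pay 15500 | balance=30088
6 | pay 14353 | balance=16020
7 | pay 14987 | balance=1185

1185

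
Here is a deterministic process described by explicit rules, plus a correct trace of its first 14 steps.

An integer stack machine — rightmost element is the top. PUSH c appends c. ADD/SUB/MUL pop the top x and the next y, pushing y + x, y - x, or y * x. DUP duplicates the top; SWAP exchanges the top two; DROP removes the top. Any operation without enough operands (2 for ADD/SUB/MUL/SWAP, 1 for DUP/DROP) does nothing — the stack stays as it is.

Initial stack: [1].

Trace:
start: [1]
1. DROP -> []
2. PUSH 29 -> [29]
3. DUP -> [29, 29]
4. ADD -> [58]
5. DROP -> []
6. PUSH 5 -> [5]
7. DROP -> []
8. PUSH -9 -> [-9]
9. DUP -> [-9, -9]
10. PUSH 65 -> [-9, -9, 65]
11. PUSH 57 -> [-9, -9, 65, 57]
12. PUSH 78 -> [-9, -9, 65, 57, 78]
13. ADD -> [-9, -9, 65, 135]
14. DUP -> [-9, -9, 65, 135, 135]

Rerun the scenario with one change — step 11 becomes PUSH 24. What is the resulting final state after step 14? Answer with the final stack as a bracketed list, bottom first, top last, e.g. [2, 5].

[-9, -9, 65, 102, 102]

(re-executing from step 11 with the substitution; state before step 11: [-9, -9, 65])
11. PUSH 24 -> [-9, -9, 65, 24]
12. PUSH 78 -> [-9, -9, 65, 24, 78]
13. ADD -> [-9, -9, 65, 102]
14. DUP -> [-9, -9, 65, 102, 102]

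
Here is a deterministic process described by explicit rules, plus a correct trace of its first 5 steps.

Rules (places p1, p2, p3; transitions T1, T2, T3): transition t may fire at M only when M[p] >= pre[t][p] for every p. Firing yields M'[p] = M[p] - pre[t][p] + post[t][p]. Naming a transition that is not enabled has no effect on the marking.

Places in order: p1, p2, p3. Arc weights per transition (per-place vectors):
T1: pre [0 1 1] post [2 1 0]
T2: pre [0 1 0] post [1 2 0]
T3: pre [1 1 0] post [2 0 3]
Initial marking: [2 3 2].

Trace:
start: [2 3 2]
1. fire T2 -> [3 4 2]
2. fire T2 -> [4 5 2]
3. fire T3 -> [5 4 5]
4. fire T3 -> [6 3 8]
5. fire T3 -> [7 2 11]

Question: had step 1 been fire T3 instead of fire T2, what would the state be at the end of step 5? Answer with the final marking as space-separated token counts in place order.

(re-executing from step 1 with the substitution; state before step 1: [2 3 2])
1. fire T3 -> [3 2 5]
2. fire T2 -> [4 3 5]
3. fire T3 -> [5 2 8]
4. fire T3 -> [6 1 11]
5. fire T3 -> [7 0 14]

7 0 14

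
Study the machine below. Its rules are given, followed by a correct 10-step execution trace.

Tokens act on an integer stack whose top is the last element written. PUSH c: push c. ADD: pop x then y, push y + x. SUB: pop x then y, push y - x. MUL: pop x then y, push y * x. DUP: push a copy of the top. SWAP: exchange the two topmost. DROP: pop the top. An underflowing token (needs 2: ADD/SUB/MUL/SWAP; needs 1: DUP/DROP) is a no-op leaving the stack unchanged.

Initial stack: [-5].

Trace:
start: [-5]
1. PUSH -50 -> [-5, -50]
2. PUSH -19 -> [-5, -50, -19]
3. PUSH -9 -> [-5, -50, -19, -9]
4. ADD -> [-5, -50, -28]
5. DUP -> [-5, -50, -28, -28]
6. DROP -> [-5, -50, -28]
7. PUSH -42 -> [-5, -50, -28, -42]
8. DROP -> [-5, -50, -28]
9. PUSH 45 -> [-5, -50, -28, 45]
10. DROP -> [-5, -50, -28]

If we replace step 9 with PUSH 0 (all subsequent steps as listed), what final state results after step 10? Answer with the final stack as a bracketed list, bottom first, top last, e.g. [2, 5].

(re-executing from step 9 with the substitution; state before step 9: [-5, -50, -28])
9. PUSH 0 -> [-5, -50, -28, 0]
10. DROP -> [-5, -50, -28]

[-5, -50, -28]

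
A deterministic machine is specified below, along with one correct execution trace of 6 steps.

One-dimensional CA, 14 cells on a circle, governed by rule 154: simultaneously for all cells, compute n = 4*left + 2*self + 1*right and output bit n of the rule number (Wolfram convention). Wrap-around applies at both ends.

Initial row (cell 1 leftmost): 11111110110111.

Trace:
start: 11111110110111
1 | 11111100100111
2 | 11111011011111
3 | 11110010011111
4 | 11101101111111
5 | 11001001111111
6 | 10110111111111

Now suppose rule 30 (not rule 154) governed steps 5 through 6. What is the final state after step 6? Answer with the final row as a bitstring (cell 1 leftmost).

00011111100000

(re-executing steps 5..6 under rule 30; state before step 5: 11101101111111)
5 | 00001001000000
6 | 00011111100000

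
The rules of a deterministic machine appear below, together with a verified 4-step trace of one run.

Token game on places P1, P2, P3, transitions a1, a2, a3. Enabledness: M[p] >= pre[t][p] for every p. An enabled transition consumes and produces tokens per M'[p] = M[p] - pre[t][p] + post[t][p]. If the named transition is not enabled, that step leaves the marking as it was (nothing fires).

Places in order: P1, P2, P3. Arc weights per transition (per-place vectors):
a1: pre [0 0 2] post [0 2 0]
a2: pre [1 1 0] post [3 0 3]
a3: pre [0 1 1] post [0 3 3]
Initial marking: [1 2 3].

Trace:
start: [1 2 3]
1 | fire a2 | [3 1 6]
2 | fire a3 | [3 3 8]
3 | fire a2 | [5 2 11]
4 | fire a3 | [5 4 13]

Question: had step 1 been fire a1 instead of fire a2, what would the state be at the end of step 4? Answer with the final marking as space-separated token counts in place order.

(re-executing from step 1 with the substitution; state before step 1: [1 2 3])
1 | fire a1 | [1 4 1]
2 | fire a3 | [1 6 3]
3 | fire a2 | [3 5 6]
4 | fire a3 | [3 7 8]

3 7 8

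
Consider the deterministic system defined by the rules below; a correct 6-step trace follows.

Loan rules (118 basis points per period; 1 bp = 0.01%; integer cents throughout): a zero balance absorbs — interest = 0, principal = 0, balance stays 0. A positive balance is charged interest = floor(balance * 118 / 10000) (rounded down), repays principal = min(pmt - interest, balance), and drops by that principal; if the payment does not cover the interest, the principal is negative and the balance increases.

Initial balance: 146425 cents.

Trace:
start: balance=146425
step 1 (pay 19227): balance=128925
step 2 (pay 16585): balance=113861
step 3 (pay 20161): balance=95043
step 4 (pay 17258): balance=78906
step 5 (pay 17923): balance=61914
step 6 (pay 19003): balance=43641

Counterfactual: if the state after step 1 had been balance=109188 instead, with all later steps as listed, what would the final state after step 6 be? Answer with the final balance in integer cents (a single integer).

state after step 1 := balance=109188
step 2 (pay 16585): balance=93891
step 3 (pay 20161): balance=74837
step 4 (pay 17258): balance=58462
step 5 (pay 17923): balance=41228
step 6 (pay 19003): balance=22711

22711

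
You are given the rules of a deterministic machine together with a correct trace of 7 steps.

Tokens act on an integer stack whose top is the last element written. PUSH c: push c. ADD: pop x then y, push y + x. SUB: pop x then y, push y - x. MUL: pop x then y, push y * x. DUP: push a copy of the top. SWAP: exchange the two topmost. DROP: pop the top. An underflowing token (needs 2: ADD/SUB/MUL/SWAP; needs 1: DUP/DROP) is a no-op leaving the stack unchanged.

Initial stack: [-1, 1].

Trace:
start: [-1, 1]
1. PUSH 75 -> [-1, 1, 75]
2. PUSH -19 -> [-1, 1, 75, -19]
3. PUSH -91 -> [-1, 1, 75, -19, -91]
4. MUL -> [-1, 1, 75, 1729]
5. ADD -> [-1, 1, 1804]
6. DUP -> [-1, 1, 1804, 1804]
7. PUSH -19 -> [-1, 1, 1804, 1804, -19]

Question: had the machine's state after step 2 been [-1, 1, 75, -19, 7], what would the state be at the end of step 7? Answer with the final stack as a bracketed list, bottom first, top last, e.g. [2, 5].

[-1, 1, 75, -656, -656, -19]

state after step 2 := [-1, 1, 75, -19, 7]
3. PUSH -91 -> [-1, 1, 75, -19, 7, -91]
4. MUL -> [-1, 1, 75, -19, -637]
5. ADD -> [-1, 1, 75, -656]
6. DUP -> [-1, 1, 75, -656, -656]
7. PUSH -19 -> [-1, 1, 75, -656, -656, -19]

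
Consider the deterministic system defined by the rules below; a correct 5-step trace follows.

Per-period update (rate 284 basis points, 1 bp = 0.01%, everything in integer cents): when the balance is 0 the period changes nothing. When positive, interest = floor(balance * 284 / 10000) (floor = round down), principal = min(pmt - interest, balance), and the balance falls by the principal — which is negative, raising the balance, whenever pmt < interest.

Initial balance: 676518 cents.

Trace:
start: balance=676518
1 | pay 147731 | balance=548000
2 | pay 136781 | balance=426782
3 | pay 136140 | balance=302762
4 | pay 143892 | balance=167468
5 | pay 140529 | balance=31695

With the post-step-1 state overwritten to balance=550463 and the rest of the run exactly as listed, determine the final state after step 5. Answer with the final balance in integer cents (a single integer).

34450

state after step 1 := balance=550463
2 | pay 136781 | balance=429315
3 | pay 136140 | balance=305367
4 | pay 143892 | balance=170147
5 | pay 140529 | balance=34450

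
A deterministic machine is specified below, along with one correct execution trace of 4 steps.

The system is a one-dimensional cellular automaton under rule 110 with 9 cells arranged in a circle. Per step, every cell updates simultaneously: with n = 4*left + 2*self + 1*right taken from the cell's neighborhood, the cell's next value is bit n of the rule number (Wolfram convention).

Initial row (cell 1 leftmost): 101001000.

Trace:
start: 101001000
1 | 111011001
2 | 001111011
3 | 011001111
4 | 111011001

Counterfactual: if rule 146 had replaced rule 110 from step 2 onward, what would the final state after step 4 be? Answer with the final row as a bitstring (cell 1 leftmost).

010110100

(re-executing steps 2..4 under rule 146; state before step 2: 111011001)
2 | 110000110
3 | 001001000
4 | 010110100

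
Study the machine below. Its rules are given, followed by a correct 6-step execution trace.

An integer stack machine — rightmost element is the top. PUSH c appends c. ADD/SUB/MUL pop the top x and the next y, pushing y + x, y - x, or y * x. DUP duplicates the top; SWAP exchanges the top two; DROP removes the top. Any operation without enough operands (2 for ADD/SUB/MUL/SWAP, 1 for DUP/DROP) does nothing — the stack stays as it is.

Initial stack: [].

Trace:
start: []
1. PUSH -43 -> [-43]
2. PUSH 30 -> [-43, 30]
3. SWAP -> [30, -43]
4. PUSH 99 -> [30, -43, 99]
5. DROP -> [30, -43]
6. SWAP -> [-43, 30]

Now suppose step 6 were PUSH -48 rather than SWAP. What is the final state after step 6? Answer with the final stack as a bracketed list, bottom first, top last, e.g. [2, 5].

[30, -43, -48]

(re-executing from step 6 with the substitution; state before step 6: [30, -43])
6. PUSH -48 -> [30, -43, -48]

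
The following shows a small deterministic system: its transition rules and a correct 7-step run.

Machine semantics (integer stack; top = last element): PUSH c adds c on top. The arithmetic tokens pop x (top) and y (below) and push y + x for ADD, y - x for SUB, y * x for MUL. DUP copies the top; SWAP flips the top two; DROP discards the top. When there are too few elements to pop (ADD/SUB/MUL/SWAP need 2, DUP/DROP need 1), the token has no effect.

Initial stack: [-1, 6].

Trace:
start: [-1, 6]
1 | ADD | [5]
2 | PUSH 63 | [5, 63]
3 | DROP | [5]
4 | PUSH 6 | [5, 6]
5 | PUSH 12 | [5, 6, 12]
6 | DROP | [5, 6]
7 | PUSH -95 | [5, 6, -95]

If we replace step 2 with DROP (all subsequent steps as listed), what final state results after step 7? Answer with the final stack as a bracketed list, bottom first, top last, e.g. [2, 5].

(re-executing from step 2 with the substitution; state before step 2: [5])
2 | DROP | []
3 | DROP | []
4 | PUSH 6 | [6]
5 | PUSH 12 | [6, 12]
6 | DROP | [6]
7 | PUSH -95 | [6, -95]

[6, -95]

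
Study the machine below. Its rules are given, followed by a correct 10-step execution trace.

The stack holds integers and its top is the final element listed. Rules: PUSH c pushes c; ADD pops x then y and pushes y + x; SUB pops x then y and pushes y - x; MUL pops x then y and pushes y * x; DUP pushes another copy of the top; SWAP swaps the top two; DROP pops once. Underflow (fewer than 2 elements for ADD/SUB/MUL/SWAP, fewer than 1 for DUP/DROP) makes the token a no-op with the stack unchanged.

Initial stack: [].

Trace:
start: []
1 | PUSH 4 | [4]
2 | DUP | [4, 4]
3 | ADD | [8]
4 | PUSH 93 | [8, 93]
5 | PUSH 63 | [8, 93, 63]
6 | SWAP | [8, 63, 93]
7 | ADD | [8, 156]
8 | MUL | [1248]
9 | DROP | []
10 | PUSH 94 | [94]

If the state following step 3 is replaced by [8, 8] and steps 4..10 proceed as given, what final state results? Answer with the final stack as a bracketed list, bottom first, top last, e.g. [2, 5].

state after step 3 := [8, 8]
4 | PUSH 93 | [8, 8, 93]
5 | PUSH 63 | [8, 8, 93, 63]
6 | SWAP | [8, 8, 63, 93]
7 | ADD | [8, 8, 156]
8 | MUL | [8, 1248]
9 | DROP | [8]
10 | PUSH 94 | [8, 94]

[8, 94]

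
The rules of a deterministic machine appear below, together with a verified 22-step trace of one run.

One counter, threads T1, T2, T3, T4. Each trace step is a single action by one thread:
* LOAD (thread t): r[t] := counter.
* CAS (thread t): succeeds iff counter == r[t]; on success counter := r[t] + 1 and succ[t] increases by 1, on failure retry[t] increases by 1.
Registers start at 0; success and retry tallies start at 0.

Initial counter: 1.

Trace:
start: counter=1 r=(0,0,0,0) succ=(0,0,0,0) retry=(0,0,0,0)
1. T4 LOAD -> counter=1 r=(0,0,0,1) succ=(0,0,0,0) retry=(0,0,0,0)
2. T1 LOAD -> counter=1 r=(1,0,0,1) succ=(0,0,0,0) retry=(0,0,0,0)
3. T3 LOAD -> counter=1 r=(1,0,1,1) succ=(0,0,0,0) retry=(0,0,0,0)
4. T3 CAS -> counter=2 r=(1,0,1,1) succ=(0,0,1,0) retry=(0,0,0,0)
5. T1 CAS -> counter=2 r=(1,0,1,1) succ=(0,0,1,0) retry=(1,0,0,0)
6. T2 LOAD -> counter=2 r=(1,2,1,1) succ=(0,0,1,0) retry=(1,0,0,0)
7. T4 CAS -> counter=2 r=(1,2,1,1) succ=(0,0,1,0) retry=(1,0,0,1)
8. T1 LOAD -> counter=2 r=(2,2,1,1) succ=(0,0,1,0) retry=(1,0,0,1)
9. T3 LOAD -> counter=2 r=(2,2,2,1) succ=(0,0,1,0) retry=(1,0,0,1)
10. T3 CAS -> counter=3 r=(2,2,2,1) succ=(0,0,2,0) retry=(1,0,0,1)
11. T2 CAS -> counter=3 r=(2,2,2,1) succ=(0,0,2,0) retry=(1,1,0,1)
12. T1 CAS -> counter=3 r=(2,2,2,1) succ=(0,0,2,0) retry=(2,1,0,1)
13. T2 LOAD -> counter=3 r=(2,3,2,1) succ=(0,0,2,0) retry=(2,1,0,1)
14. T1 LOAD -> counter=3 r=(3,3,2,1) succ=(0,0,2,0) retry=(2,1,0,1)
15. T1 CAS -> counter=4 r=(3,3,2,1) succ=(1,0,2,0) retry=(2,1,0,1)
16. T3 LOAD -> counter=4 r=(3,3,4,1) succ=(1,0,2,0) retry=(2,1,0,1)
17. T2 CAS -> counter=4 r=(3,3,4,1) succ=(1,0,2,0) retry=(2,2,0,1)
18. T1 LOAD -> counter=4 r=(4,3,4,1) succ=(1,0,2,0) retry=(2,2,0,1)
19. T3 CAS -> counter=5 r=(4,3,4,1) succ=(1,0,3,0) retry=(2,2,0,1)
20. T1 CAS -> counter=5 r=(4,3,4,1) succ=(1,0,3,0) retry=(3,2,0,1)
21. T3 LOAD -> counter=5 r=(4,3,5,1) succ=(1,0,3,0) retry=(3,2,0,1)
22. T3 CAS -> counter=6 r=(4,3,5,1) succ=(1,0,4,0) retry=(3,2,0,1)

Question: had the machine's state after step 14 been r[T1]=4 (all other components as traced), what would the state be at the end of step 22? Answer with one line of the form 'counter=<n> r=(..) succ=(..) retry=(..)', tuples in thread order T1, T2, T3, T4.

state after step 14 := counter=3 r=(4,3,2,1) succ=(0,0,2,0) retry=(2,1,0,1)
15. T1 CAS -> counter=3 r=(4,3,2,1) succ=(0,0,2,0) retry=(3,1,0,1)
16. T3 LOAD -> counter=3 r=(4,3,3,1) succ=(0,0,2,0) retry=(3,1,0,1)
17. T2 CAS -> counter=4 r=(4,3,3,1) succ=(0,1,2,0) retry=(3,1,0,1)
18. T1 LOAD -> counter=4 r=(4,3,3,1) succ=(0,1,2,0) retry=(3,1,0,1)
19. T3 CAS -> counter=4 r=(4,3,3,1) succ=(0,1,2,0) retry=(3,1,1,1)
20. T1 CAS -> counter=5 r=(4,3,3,1) succ=(1,1,2,0) retry=(3,1,1,1)
21. T3 LOAD -> counter=5 r=(4,3,5,1) succ=(1,1,2,0) retry=(3,1,1,1)
22. T3 CAS -> counter=6 r=(4,3,5,1) succ=(1,1,3,0) retry=(3,1,1,1)

counter=6 r=(4,3,5,1) succ=(1,1,3,0) retry=(3,1,1,1)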